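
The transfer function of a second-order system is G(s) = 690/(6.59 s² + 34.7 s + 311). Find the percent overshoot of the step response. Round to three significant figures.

Dividing through by 6.59: denominator becomes s² + 5.266 s + 47.19.
So ω_n = √47.19 = 6.87 rad/s and ζ = 5.266/(2·6.87) = 0.383.
%OS = 100·exp(−πζ/√(1−ζ²)) = 27.2%.

%OS ≈ 27.2%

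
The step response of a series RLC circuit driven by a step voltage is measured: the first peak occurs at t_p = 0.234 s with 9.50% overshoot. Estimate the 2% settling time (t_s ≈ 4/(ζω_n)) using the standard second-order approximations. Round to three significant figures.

The overshoot fixes ζ = −ln(OS)/√(π²+ln²(OS)) = 0.600.
From t_p = π/ω_d, ω_d = π/0.234 = 13.4 rad/s, so ω_n = ω_d/√(1−ζ²) = 16.8 rad/s.
t_s ≈ 4/(ζω_n) = 4/(0.600·16.8) = 0.398 s.

t_s ≈ 0.398 s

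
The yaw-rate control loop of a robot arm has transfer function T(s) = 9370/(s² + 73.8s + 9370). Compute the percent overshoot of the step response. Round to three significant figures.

Matching coefficients with s² + 2ζω_n s + ω_n² gives ω_n² = 9370 ⇒ ω_n = 96.8 rad/s, and ζ = 73.8/(2ω_n) = 0.381.
Overshoot: exp(−π·0.381/√(1−0.381²)) = 0.274, i.e. 27.4%.

%OS ≈ 27.4%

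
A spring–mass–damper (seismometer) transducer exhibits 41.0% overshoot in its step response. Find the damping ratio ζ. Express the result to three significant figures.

ζ ≈ 0.273

From %OS = 100·exp(−πζ/√(1−ζ²)), invert to get ζ = −ln(OS)/√(π² + ln²(OS)) with OS = 0.410.
−ln 0.410 = 0.8916, so ζ = 0.8916/√(π² + 0.7949) = 0.273.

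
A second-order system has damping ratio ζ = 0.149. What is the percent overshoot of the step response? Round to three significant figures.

%OS ≈ 62.3%

For an underdamped second-order system, %OS = 100·exp(−πζ/√(1−ζ²)).
πζ/√(1−ζ²) = π·0.149/√(1−0.0222) = 0.4734, so %OS = 100·e^(−0.4734) = 62.3%.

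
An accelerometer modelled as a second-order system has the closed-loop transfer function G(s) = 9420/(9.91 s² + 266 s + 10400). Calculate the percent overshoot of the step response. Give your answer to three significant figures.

%OS ≈ 23.9%

Dividing through by 9.91: denominator becomes s² + 26.84 s + 1049.
So ω_n = √1049 = 32.4 rad/s and ζ = 26.84/(2·32.4) = 0.414.
Overshoot: exp(−π·0.414/√(1−0.414²)) = 0.239, i.e. 23.9%.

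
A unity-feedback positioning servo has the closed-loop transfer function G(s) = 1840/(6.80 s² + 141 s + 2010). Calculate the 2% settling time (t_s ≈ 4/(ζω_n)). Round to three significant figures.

t_s ≈ 0.386 s

Dividing through by 6.80: denominator becomes s² + 20.74 s + 295.6.
So ω_n = √295.6 = 17.2 rad/s and ζ = 20.74/(2·17.2) = 0.603.
t_s ≈ 4/(ζω_n) = 0.386 s.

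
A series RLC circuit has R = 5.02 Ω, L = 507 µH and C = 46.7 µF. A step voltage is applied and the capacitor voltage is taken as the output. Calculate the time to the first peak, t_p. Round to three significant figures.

t_p ≈ 0.000746 s

For a series RLC circuit (capacitor voltage as output), ω_n = 1/√(LC) = 1/√(507 µH · 46.7 µF) = 6500 rad/s.
ζ = (R/2)·√(C/L) = (5.02/2)·√(46.7 µF/507 µH) = 0.762.
ω_d = 6500·√(1 − 0.762²) = 4210 rad/s. t_p = π/ω_d = 0.000746 s.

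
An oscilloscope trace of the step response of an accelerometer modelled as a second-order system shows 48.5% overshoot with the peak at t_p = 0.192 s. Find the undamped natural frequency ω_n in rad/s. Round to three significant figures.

ζ from %OS: ζ = |ln 0.485|/√(π²+ln²0.485) = 0.224.
t_p = π/ω_d ⇒ ω_d = 16.4 rad/s; then ω_n = ω_d/√(1−ζ²) = 16.8 rad/s.

ω_n ≈ 16.8 rad/s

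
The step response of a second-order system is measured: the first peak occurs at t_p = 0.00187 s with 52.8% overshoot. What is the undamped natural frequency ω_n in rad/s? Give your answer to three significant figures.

ω_n ≈ 1710 rad/s

ζ from %OS: ζ = |ln 0.528|/√(π²+ln²0.528) = 0.199.
From t_p = π/ω_d, ω_d = π/0.00187 = 1680 rad/s, so ω_n = ω_d/√(1−ζ²) = 1710 rad/s.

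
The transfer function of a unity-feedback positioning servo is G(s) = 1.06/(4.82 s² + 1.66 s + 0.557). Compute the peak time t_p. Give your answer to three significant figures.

t_p ≈ 10.7 s

Dividing through by 4.82: denominator becomes s² + 0.3444 s + 0.1156.
So ω_n = √0.1156 = 0.340 rad/s and ζ = 0.3444/(2·0.340) = 0.507.
ω_d = ω_n√(1−ζ²) = 0.293 rad/s. t_p = π/ω_d = 10.7 s.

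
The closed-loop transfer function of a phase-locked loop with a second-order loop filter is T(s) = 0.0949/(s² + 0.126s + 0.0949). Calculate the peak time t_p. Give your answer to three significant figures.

t_p ≈ 10.4 s

ω_n = √0.0949 = 0.308 rad/s; ζ = 0.126/(2·0.308) = 0.205.
The damped frequency ω_d = ω_n√(1−ζ²) = 0.302 rad/s. Then t_p = π/ω_d = 10.4 s.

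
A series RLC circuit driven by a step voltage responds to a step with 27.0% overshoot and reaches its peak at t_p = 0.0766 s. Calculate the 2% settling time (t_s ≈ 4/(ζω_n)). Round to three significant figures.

t_s ≈ 0.234 s

ζ from %OS: ζ = |ln 0.270|/√(π²+ln²0.270) = 0.385.
t_p = π/ω_d ⇒ ω_d = 41.0 rad/s; then ω_n = ω_d/√(1−ζ²) = 44.4 rad/s.
t_s ≈ 4/(ζω_n) = 4/(0.385·44.4) = 0.234 s.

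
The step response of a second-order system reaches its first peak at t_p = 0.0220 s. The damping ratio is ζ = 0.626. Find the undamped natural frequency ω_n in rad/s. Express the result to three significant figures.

Peak time t_p = π/ω_d, so ω_d = π/t_p = π/0.0220 = 143 rad/s.
ω_n = ω_d/√(1−ζ²) = 143/√0.608 = 183 rad/s.

ω_n ≈ 183 rad/s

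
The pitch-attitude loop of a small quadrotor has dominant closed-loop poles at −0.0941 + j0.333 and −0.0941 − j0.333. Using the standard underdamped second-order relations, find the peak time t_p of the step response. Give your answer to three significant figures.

t_p = π/ω_d with ω_d = 0.333 (the imaginary part), so t_p = 9.43 s.

t_p ≈ 9.43 s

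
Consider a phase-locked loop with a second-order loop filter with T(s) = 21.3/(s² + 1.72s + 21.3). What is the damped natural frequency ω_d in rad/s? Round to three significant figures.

Comparing the denominator to s² + 2ζω_n s + ω_n²: ω_n = √21.3 = 4.62 rad/s, and 2ζω_n = 1.72 so ζ = 1.72/(2·4.62) = 0.186.
The damped frequency ω_d = ω_n√(1−ζ²) = 4.53 rad/s.

ω_d ≈ 4.53 rad/s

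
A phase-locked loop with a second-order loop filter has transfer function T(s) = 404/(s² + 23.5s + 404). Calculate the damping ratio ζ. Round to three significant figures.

Matching coefficients with s² + 2ζω_n s + ω_n² gives ω_n² = 404 ⇒ ω_n = 20.1 rad/s, and ζ = 23.5/(2ω_n) = 0.585.

ζ ≈ 0.585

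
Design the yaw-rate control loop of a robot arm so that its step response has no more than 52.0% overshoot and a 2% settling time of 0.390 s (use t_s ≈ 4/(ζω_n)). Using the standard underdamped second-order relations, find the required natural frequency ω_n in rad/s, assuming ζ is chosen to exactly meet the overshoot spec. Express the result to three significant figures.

ω_n ≈ 50.3 rad/s

ζ = −ln(OS)/√(π² + (ln OS)²). With OS = 0.520, ln OS = −0.6539 and ζ = 0.6539/3.209 = 0.204.
From t_s ≈ 4/(ζω_n): ω_n = 4/(ζ·t_s) = 4/(0.204·0.390) = 50.3 rad/s.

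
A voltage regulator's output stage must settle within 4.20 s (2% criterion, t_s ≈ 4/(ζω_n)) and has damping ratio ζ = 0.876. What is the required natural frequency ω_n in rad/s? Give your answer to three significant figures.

ω_n ≈ 1.09 rad/s

Rearranging t_s ≈ 4/(ζω_n) gives ω_n = 4/(ζ·t_s) = 4/(0.876 × 4.20) = 1.09 rad/s.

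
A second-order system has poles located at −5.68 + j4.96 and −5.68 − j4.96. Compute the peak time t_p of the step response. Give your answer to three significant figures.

t_p ≈ 0.633 s

t_p = π/ω_d with ω_d = 4.96 (the imaginary part), so t_p = 0.633 s.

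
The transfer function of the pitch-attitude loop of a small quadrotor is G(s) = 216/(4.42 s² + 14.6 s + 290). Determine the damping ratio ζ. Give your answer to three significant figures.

ζ ≈ 0.204

Dividing through by 4.42: denominator becomes s² + 3.303 s + 65.61.
So ω_n = √65.61 = 8.10 rad/s and ζ = 3.303/(2·8.10) = 0.204.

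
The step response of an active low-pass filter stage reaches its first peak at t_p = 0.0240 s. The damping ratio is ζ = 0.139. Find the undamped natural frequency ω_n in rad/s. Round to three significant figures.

Peak time t_p = π/ω_d, so ω_d = π/t_p = π/0.0240 = 131 rad/s.
ω_n = ω_d/√(1−ζ²) = 131/√0.981 = 132 rad/s.

ω_n ≈ 132 rad/s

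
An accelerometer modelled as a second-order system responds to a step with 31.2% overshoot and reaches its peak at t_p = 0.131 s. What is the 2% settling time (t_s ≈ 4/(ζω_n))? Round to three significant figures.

t_s ≈ 0.450 s

The overshoot fixes ζ = −ln(OS)/√(π²+ln²(OS)) = 0.348.
From t_p = π/ω_d, ω_d = π/0.131 = 24.0 rad/s, so ω_n = ω_d/√(1−ζ²) = 25.6 rad/s.
t_s ≈ 4/(ζω_n) = 4/(0.348·25.6) = 0.450 s.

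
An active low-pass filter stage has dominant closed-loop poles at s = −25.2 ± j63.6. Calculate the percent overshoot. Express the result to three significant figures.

%OS ≈ 28.8%

|pole| = ω_n = √(25.2² + 63.6²) = 68.4 rad/s; ζ = cos θ = σ/ω_n = 0.368.
%OS = 100·exp(−πζ/√(1−ζ²)) = 28.8%.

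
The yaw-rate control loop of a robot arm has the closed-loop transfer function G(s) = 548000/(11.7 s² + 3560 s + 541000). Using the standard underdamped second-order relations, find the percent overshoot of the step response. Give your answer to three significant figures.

%OS ≈ 4.31%

Dividing through by 11.7: denominator becomes s² + 304.3 s + 46240.
So ω_n = √46240 = 215 rad/s and ζ = 304.3/(2·215) = 0.708.
%OS = 100 e^{−πζ/√(1−ζ²)} with ζ = 0.708 gives 4.31%.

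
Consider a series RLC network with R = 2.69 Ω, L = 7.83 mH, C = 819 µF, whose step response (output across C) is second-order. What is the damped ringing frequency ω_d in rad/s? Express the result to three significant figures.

ω_d ≈ 356 rad/s

For a series RLC circuit (capacitor voltage as output), ω_n = 1/√(LC) = 1/√(7.83 mH · 819 µF) = 395 rad/s.
ζ = (R/2)·√(C/L) = (2.69/2)·√(819 µF/7.83 mH) = 0.435.
ω_d = ω_n√(1−ζ²) = 356 rad/s.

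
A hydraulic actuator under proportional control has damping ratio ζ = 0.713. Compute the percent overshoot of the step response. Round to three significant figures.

For an underdamped second-order system, %OS = 100·exp(−πζ/√(1−ζ²)).
πζ/√(1−ζ²) = π·0.713/√(1−0.508) = 3.195, so %OS = 100·e^(−3.195) = 4.10%.

%OS ≈ 4.10%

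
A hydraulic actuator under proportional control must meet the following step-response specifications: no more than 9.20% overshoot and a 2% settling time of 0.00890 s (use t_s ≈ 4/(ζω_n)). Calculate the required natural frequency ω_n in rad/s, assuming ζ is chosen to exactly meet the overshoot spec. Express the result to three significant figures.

ζ = −ln(OS)/√(π² + (ln OS)²). With OS = 0.0920, ln OS = −2.386 and ζ = 2.386/3.945 = 0.605.
From t_s ≈ 4/(ζω_n): ω_n = 4/(ζ·t_s) = 4/(0.605·0.00890) = 743 rad/s.

ω_n ≈ 743 rad/s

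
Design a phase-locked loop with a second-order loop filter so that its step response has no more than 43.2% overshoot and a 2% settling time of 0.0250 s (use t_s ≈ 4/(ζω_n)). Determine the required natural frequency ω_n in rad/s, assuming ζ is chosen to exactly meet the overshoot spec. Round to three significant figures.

ω_n ≈ 620 rad/s

Inverting the overshoot relation: ζ = |ln 0.432|/√(π² + ln²0.432) = 0.258.
Then ω_n = 4/(ζ t_s) = 4/(0.258 × 0.0250) = 620 rad/s.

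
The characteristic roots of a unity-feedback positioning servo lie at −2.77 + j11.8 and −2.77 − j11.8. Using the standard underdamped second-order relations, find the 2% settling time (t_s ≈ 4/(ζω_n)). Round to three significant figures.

t_s ≈ 1.44 s

For poles at −σ ± jω_d, ζω_n = σ = 2.77, so t_s ≈ 4/σ = 1.44 s.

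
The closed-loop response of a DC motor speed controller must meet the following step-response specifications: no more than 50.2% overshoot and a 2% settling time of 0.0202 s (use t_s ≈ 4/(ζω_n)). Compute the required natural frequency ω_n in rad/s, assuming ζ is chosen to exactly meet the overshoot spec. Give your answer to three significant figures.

ω_n ≈ 924 rad/s

Inverting the overshoot relation: ζ = |ln 0.502|/√(π² + ln²0.502) = 0.214.
From t_s ≈ 4/(ζω_n): ω_n = 4/(ζ·t_s) = 4/(0.214·0.0202) = 924 rad/s.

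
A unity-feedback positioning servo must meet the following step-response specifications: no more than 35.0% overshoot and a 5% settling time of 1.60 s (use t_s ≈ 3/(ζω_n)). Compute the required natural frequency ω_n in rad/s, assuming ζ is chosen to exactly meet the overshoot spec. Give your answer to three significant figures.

ω_n ≈ 5.92 rad/s

From %OS = 100·exp(−πζ/√(1−ζ²)), invert to get ζ = −ln(OS)/√(π² + ln²(OS)) with OS = 0.350.
−ln 0.350 = 1.050, so ζ = 1.050/√(π² + 1.102) = 0.317.
From t_s ≈ 3/(ζω_n): ω_n = 3/(ζ·t_s) = 3/(0.317·1.60) = 5.92 rad/s.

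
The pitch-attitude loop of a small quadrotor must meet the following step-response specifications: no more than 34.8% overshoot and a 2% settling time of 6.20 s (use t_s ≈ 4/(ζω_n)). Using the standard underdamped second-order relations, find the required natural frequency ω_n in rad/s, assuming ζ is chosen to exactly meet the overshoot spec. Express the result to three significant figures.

ω_n ≈ 2.03 rad/s

From %OS = 100·exp(−πζ/√(1−ζ²)), invert to get ζ = −ln(OS)/√(π² + ln²(OS)) with OS = 0.348.
−ln 0.348 = 1.056, so ζ = 1.056/√(π² + 1.114) = 0.318.
Then ω_n = 4/(ζ t_s) = 4/(0.318 × 6.20) = 2.03 rad/s.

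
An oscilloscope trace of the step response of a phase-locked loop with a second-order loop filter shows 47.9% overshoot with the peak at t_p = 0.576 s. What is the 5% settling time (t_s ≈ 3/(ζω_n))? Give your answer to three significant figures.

t_s ≈ 2.35 s

ζ from %OS: ζ = |ln 0.479|/√(π²+ln²0.479) = 0.228.
t_p = π/ω_d ⇒ ω_d = 5.45 rad/s; then ω_n = ω_d/√(1−ζ²) = 5.60 rad/s.
t_s ≈ 3/(ζω_n) = 3/(0.228·5.60) = 2.35 s.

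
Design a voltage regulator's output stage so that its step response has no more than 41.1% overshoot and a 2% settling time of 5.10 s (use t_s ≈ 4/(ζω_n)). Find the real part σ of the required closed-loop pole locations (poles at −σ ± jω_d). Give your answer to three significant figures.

σ ≈ 0.784

The settling-time spec alone fixes σ = ζω_n = 4/t_s = 4/5.10 = 0.784.
(Overshoot then fixes ζ = 0.272 and hence ω_d = σ·√(1−ζ²)/ζ = 2.77 rad/s.)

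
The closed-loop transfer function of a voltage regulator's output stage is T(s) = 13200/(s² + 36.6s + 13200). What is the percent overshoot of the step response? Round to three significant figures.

%OS ≈ 60.2%

ω_n = √13200 = 115 rad/s; ζ = 36.6/(2·115) = 0.159.
%OS = 100 e^{−πζ/√(1−ζ²)} with ζ = 0.159 gives 60.2%.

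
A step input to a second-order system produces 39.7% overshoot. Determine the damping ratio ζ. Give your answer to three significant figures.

ζ ≈ 0.282

ζ = −ln(OS)/√(π² + (ln OS)²). With OS = 0.397, ln OS = −0.9238 and ζ = 0.9238/3.275 = 0.282.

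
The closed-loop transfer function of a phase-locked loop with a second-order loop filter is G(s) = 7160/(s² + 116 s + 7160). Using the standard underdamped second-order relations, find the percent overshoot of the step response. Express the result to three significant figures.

%OS ≈ 5.20%

ω_n = √7160 = 84.6 rad/s; ζ = 116/(2·84.6) = 0.685.
%OS = 100 e^{−πζ/√(1−ζ²)} with ζ = 0.685 gives 5.20%.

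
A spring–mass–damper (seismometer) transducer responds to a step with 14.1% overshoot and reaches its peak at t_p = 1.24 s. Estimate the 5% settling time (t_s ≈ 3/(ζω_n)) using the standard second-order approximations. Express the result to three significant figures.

t_s ≈ 1.90 s

From the overshoot, ζ = −ln(OS)/√(π²+ln²(OS)) = 0.529.
From t_p = π/ω_d, ω_d = π/1.24 = 2.53 rad/s, so ω_n = ω_d/√(1−ζ²) = 2.99 rad/s.
t_s ≈ 3/(ζω_n) = 3/(0.529·2.99) = 1.90 s.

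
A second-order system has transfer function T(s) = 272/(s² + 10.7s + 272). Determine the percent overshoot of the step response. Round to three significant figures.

Comparing the denominator to s² + 2ζω_n s + ω_n²: ω_n = √272 = 16.5 rad/s, and 2ζω_n = 10.7 so ζ = 10.7/(2·16.5) = 0.324.
Overshoot: exp(−π·0.324/√(1−0.324²)) = 0.340, i.e. 34.0%.

%OS ≈ 34.0%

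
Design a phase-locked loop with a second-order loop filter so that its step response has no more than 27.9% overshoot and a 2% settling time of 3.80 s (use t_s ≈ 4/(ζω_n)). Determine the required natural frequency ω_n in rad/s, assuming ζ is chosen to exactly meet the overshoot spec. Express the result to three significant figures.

Inverting the overshoot relation: ζ = |ln 0.279|/√(π² + ln²0.279) = 0.376.
From t_s ≈ 4/(ζω_n): ω_n = 4/(ζ·t_s) = 4/(0.376·3.80) = 2.80 rad/s.

ω_n ≈ 2.80 rad/s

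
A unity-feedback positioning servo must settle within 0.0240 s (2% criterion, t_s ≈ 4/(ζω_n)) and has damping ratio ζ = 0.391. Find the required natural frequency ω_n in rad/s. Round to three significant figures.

Rearranging t_s ≈ 4/(ζω_n) gives ω_n = 4/(ζ·t_s) = 4/(0.391 × 0.0240) = 426 rad/s.

ω_n ≈ 426 rad/s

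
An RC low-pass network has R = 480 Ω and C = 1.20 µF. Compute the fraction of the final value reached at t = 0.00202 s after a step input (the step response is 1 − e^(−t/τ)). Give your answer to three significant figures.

y/y_∞ ≈ 0.970

τ = RC = 480 × 1.20 µF = 0.000576 s.
y(t)/y_∞ = 1 − e^(−t/τ) = 1 − e^(−0.00202/0.000576) = 1 − e^(−3.51) = 0.970.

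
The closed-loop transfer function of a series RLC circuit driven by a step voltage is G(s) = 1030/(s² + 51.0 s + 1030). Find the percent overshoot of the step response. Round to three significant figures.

Matching coefficients with s² + 2ζω_n s + ω_n² gives ω_n² = 1030 ⇒ ω_n = 32.1 rad/s, and ζ = 51.0/(2ω_n) = 0.795.
%OS = 100 e^{−πζ/√(1−ζ²)} with ζ = 0.795 gives 1.64%.

%OS ≈ 1.64%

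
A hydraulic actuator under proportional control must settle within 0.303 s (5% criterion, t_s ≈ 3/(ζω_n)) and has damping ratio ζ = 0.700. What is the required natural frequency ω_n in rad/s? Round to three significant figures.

Rearranging t_s ≈ 3/(ζω_n) gives ω_n = 3/(ζ·t_s) = 3/(0.700 × 0.303) = 14.1 rad/s.

ω_n ≈ 14.1 rad/s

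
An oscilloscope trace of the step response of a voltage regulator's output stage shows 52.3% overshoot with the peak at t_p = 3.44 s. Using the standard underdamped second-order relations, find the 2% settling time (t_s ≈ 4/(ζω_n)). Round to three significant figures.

From the overshoot, ζ = −ln(OS)/√(π²+ln²(OS)) = 0.202.
From t_p = π/ω_d, ω_d = π/3.44 = 0.913 rad/s, so ω_n = ω_d/√(1−ζ²) = 0.932 rad/s.
t_s ≈ 4/(ζω_n) = 4/(0.202·0.932) = 21.2 s.

t_s ≈ 21.2 s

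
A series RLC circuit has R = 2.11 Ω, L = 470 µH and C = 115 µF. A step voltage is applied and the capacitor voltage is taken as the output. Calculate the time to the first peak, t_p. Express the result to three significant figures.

t_p ≈ 0.000856 s

For a series RLC circuit (capacitor voltage as output), ω_n = 1/√(LC) = 1/√(470 µH · 115 µF) = 4300 rad/s.
ζ = (R/2)·√(C/L) = (2.11/2)·√(115 µF/470 µH) = 0.522.
The damped frequency ω_d = ω_n√(1−ζ²) = 3670 rad/s. t_p = π/ω_d = 0.000856 s.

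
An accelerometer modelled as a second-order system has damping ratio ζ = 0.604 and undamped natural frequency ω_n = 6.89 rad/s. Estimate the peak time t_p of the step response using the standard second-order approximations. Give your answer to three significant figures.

The damped frequency is ω_d = ω_n√(1−ζ²) = 6.89·√(1−0.365) = 5.49 rad/s.
Peak time t_p = π/ω_d = π/5.49 = 0.572 s.

t_p ≈ 0.572 s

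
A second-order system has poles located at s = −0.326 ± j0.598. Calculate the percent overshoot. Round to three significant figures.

|pole| = ω_n = √(0.326² + 0.598²) = 0.681 rad/s; ζ = cos θ = σ/ω_n = 0.479.
Overshoot: exp(−π·0.479/√(1−0.479²)) = 0.180, i.e. 18.0%.

%OS ≈ 18.0%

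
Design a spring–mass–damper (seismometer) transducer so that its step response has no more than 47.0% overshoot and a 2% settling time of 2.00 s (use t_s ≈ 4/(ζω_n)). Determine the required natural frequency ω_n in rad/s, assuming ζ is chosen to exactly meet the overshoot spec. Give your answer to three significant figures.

From %OS = 100·exp(−πζ/√(1−ζ²)), invert to get ζ = −ln(OS)/√(π² + ln²(OS)) with OS = 0.470.
−ln 0.470 = 0.7550, so ζ = 0.7550/√(π² + 0.5701) = 0.234.
From t_s ≈ 4/(ζω_n): ω_n = 4/(ζ·t_s) = 4/(0.234·2.00) = 8.56 rad/s.

ω_n ≈ 8.56 rad/s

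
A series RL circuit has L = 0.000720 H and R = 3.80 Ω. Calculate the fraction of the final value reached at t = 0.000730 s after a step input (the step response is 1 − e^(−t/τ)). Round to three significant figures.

y/y_∞ ≈ 0.979

τ = L/R = 0.000720/3.80 = 0.000189 s.
y(t)/y_∞ = 1 − e^(−t/τ) = 1 − e^(−0.000730/0.000189) = 1 − e^(−3.85) = 0.979.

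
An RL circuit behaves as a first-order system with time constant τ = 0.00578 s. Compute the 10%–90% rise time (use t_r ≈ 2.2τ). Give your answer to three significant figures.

t_r ≈ 0.0127 s

t_r ≈ 2.2τ = 0.0127 s.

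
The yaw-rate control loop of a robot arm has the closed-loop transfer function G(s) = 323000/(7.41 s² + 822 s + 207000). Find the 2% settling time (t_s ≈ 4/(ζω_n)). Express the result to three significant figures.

Dividing through by 7.41: denominator becomes s² + 110.9 s + 27940.
So ω_n = √27940 = 167 rad/s and ζ = 110.9/(2·167) = 0.332.
t_s ≈ 4/(ζω_n) = 0.0721 s.

t_s ≈ 0.0721 s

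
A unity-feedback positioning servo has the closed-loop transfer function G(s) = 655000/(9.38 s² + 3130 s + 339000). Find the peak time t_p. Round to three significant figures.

Dividing through by 9.38: denominator becomes s² + 333.7 s + 36140.
So ω_n = √36140 = 190 rad/s and ζ = 333.7/(2·190) = 0.878.
ω_d = ω_n√(1−ζ²) = 91.1 rad/s. t_p = π/ω_d = 0.0345 s.

t_p ≈ 0.0345 s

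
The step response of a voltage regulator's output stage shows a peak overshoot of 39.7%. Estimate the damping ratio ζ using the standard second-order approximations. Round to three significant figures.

Inverting the overshoot relation: ζ = |ln 0.397|/√(π² + ln²0.397) = 0.282.

ζ ≈ 0.282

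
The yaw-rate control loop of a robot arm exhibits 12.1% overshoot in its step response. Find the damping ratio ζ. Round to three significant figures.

From %OS = 100·exp(−πζ/√(1−ζ²)), invert to get ζ = −ln(OS)/√(π² + ln²(OS)) with OS = 0.121.
−ln 0.121 = 2.112, so ζ = 2.112/√(π² + 4.460) = 0.558.

ζ ≈ 0.558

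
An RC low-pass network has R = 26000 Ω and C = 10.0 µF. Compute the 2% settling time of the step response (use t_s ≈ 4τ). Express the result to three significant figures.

t_s ≈ 1.04 s

τ = RC = 26000 × 10.0 µF = 0.260 s.
t_s ≈ 4τ = 1.04 s.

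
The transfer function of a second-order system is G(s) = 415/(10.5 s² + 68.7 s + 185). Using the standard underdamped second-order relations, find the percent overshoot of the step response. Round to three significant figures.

%OS ≈ 2.01%

Dividing through by 10.5: denominator becomes s² + 6.543 s + 17.62.
So ω_n = √17.62 = 4.20 rad/s and ζ = 6.543/(2·4.20) = 0.779.
%OS = 100 e^{−πζ/√(1−ζ²)} with ζ = 0.779 gives 2.01%.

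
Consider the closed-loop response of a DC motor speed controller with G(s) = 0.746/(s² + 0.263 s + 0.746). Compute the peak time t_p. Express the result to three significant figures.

ω_n = √0.746 = 0.864 rad/s; ζ = 0.263/(2·0.864) = 0.152.
ω_d = 0.864·√(1 − 0.152²) = 0.854 rad/s. Then t_p = π/ω_d = 3.68 s.

t_p ≈ 3.68 s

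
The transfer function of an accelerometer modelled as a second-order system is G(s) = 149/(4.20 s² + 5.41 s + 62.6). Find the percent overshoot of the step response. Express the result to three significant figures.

%OS ≈ 58.8%

Dividing through by 4.20: denominator becomes s² + 1.288 s + 14.90.
So ω_n = √14.90 = 3.86 rad/s and ζ = 1.288/(2·3.86) = 0.167.
%OS = 100 e^{−πζ/√(1−ζ²)} with ζ = 0.167 gives 58.8%.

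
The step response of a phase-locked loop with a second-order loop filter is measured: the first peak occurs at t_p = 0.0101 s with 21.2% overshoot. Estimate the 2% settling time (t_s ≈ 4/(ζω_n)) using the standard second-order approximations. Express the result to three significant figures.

t_s ≈ 0.0260 s

From the overshoot, ζ = −ln(OS)/√(π²+ln²(OS)) = 0.443.
t_p = π/ω_d ⇒ ω_d = 311 rad/s; then ω_n = ω_d/√(1−ζ²) = 347 rad/s.
t_s ≈ 4/(ζω_n) = 4/(0.443·347) = 0.0260 s.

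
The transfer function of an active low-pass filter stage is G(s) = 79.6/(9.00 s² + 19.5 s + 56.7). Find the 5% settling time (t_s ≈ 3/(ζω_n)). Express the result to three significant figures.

t_s ≈ 2.77 s

Dividing through by 9.00: denominator becomes s² + 2.167 s + 6.300.
So ω_n = √6.300 = 2.51 rad/s and ζ = 2.167/(2·2.51) = 0.432.
t_s ≈ 3/(ζω_n) = 2.77 s.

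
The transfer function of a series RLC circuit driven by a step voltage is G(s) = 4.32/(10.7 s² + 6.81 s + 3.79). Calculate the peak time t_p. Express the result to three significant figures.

Dividing through by 10.7: denominator becomes s² + 0.6364 s + 0.3542.
So ω_n = √0.3542 = 0.595 rad/s and ζ = 0.6364/(2·0.595) = 0.535.
ω_d = ω_n√(1−ζ²) = 0.503 rad/s. t_p = π/ω_d = 6.25 s.

t_p ≈ 6.25 s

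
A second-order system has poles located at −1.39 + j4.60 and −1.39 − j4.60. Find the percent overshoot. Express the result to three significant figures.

The poles are at −σ ± jω_d with σ = 1.39 and ω_d = 4.60, so ω_n = √(σ²+ω_d²) = 4.81 rad/s and ζ = σ/ω_n = 0.289.
%OS = 100·exp(−πζ/√(1−ζ²)) = 38.7%.

%OS ≈ 38.7%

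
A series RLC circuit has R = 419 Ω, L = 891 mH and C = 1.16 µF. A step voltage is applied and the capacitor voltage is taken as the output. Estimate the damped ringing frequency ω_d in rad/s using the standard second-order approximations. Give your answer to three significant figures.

ω_d ≈ 955 rad/s

For a series RLC circuit (capacitor voltage as output), ω_n = 1/√(LC) = 1/√(891 mH · 1.16 µF) = 984 rad/s.
ζ = (R/2)·√(C/L) = (419/2)·√(1.16 µF/891 mH) = 0.239.
ω_d = ω_n√(1−ζ²) = 955 rad/s.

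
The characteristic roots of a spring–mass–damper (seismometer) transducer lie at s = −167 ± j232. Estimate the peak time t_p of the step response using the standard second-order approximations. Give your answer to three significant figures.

t_p ≈ 0.0135 s

t_p = π/ω_d with ω_d = 232 (the imaginary part), so t_p = 0.0135 s.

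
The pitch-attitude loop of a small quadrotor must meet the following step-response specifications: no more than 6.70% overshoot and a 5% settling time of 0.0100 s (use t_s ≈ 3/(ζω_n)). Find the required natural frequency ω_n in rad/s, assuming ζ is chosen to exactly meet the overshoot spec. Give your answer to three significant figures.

From %OS = 100·exp(−πζ/√(1−ζ²)), invert to get ζ = −ln(OS)/√(π² + ln²(OS)) with OS = 0.0670.
−ln 0.0670 = 2.703, so ζ = 2.703/√(π² + 7.307) = 0.652.
Then ω_n = 3/(ζ t_s) = 3/(0.652 × 0.0100) = 460 rad/s.

ω_n ≈ 460 rad/s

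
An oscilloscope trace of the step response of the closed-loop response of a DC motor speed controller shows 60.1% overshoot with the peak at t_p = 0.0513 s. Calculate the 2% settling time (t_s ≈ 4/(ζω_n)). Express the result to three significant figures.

From the overshoot, ζ = −ln(OS)/√(π²+ln²(OS)) = 0.160.
t_p = π/ω_d ⇒ ω_d = 61.2 rad/s; then ω_n = ω_d/√(1−ζ²) = 62.0 rad/s.
t_s ≈ 4/(ζω_n) = 4/(0.160·62.0) = 0.403 s.

t_s ≈ 0.403 s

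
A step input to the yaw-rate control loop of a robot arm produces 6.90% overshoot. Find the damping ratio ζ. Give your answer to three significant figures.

Inverting the overshoot relation: ζ = |ln 0.0690|/√(π² + ln²0.0690) = 0.648.

ζ ≈ 0.648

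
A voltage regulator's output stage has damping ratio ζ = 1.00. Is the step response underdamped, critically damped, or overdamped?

Since ζ = 1, the system is critically damped.

critically damped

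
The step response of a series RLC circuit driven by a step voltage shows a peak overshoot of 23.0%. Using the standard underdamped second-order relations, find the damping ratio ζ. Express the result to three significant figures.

ζ ≈ 0.424

ζ = −ln(OS)/√(π² + (ln OS)²). With OS = 0.230, ln OS = −1.470 and ζ = 1.470/3.468 = 0.424.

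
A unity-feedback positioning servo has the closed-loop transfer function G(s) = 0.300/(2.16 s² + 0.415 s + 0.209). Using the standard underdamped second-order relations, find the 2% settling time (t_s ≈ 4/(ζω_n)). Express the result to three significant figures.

Dividing through by 2.16: denominator becomes s² + 0.1921 s + 0.09676.
So ω_n = √0.09676 = 0.311 rad/s and ζ = 0.1921/(2·0.311) = 0.309.
t_s ≈ 4/(ζω_n) = 41.6 s.

t_s ≈ 41.6 s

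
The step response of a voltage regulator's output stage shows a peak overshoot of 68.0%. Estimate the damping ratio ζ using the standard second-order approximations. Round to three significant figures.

From %OS = 100·exp(−πζ/√(1−ζ²)), invert to get ζ = −ln(OS)/√(π² + ln²(OS)) with OS = 0.680.
−ln 0.680 = 0.3857, so ζ = 0.3857/√(π² + 0.1487) = 0.122.

ζ ≈ 0.122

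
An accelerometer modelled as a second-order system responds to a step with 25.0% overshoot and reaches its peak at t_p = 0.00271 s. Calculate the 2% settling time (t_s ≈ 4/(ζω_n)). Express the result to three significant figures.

t_s ≈ 0.00782 s

ζ from %OS: ζ = |ln 0.250|/√(π²+ln²0.250) = 0.404.
t_p = π/ω_d ⇒ ω_d = 1160 rad/s; then ω_n = ω_d/√(1−ζ²) = 1270 rad/s.
t_s ≈ 4/(ζω_n) = 4/(0.404·1270) = 0.00782 s.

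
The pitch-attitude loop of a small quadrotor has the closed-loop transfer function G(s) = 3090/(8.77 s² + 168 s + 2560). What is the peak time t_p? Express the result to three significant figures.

t_p ≈ 0.222 s

Dividing through by 8.77: denominator becomes s² + 19.16 s + 291.9.
So ω_n = √291.9 = 17.1 rad/s and ζ = 19.16/(2·17.1) = 0.561.
ω_d = 17.1·√(1 − 0.561²) = 14.1 rad/s. t_p = π/ω_d = 0.222 s.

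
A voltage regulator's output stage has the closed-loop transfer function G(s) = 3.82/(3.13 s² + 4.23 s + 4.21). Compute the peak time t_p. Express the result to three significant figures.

Dividing through by 3.13: denominator becomes s² + 1.351 s + 1.345.
So ω_n = √1.345 = 1.16 rad/s and ζ = 1.351/(2·1.16) = 0.583.
The damped frequency ω_d = ω_n√(1−ζ²) = 0.943 rad/s. t_p = π/ω_d = 3.33 s.

t_p ≈ 3.33 s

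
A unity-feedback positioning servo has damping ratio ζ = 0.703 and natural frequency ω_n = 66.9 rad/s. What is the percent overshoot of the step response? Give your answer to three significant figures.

For an underdamped second-order system, %OS = 100·exp(−πζ/√(1−ζ²)).
πζ/√(1−ζ²) = π·0.703/√(1−0.494) = 3.105, so %OS = 100·e^(−3.105) = 4.48%.

%OS ≈ 4.48%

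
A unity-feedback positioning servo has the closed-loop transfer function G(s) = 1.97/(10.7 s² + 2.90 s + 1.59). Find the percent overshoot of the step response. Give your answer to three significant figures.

Dividing through by 10.7: denominator becomes s² + 0.2710 s + 0.1486.
So ω_n = √0.1486 = 0.385 rad/s and ζ = 0.2710/(2·0.385) = 0.352.
Overshoot: exp(−π·0.352/√(1−0.352²)) = 0.307, i.e. 30.7%.

%OS ≈ 30.7%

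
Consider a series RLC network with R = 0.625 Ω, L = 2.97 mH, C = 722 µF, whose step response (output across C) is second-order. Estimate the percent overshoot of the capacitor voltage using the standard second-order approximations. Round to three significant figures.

For a series RLC circuit (capacitor voltage as output), ω_n = 1/√(LC) = 1/√(2.97 mH · 722 µF) = 683 rad/s.
ζ = (R/2)·√(C/L) = (0.625/2)·√(722 µF/2.97 mH) = 0.154.
Overshoot: exp(−π·0.154/√(1−0.154²)) = 0.613, i.e. 61.3%.

%OS ≈ 61.3%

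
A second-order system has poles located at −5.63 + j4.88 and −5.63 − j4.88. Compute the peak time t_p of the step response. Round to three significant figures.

t_p = π/ω_d with ω_d = 4.88 (the imaginary part), so t_p = 0.644 s.

t_p ≈ 0.644 s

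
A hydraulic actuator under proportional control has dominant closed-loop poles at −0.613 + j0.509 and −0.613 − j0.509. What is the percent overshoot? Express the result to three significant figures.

|pole| = ω_n = √(0.613² + 0.509²) = 0.797 rad/s; ζ = cos θ = σ/ω_n = 0.769.
%OS = 100 e^{−πζ/√(1−ζ²)} with ζ = 0.769 gives 2.27%.

%OS ≈ 2.27%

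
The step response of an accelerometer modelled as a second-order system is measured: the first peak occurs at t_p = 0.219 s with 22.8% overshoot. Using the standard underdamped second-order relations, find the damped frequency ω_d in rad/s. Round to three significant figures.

t_p = π/ω_d, so ω_d = π/0.219 = 14.3 rad/s.

ω_d ≈ 14.3 rad/s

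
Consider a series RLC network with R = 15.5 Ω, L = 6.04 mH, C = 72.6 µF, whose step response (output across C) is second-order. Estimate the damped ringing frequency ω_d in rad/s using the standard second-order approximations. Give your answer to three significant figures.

For a series RLC circuit (capacitor voltage as output), ω_n = 1/√(LC) = 1/√(6.04 mH · 72.6 µF) = 1510 rad/s.
ζ = (R/2)·√(C/L) = (15.5/2)·√(72.6 µF/6.04 mH) = 0.850.
The damped frequency ω_d = ω_n√(1−ζ²) = 796 rad/s.

ω_d ≈ 796 rad/s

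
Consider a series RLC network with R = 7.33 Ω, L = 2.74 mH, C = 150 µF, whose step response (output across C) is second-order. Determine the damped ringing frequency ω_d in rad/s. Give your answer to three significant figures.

ω_d ≈ 802 rad/s

For a series RLC circuit (capacitor voltage as output), ω_n = 1/√(LC) = 1/√(2.74 mH · 150 µF) = 1560 rad/s.
ζ = (R/2)·√(C/L) = (7.33/2)·√(150 µF/2.74 mH) = 0.858.
ω_d = ω_n√(1−ζ²) = 802 rad/s.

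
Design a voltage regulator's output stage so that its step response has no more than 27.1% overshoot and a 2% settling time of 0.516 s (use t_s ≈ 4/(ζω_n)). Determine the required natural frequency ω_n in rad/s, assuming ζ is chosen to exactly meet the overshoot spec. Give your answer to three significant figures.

ω_n ≈ 20.2 rad/s

From %OS = 100·exp(−πζ/√(1−ζ²)), invert to get ζ = −ln(OS)/√(π² + ln²(OS)) with OS = 0.271.
−ln 0.271 = 1.306, so ζ = 1.306/√(π² + 1.705) = 0.384.
Then ω_n = 4/(ζ t_s) = 4/(0.384 × 0.516) = 20.2 rad/s.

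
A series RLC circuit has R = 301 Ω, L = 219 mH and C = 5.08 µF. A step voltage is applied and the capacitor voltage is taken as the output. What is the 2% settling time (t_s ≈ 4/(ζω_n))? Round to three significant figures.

t_s ≈ 0.00582 s

For a series RLC circuit (capacitor voltage as output), ω_n = 1/√(LC) = 1/√(219 mH · 5.08 µF) = 948 rad/s.
ζ = (R/2)·√(C/L) = (301/2)·√(5.08 µF/219 mH) = 0.725.
t_s ≈ 4/(ζω_n) = 0.00582 s.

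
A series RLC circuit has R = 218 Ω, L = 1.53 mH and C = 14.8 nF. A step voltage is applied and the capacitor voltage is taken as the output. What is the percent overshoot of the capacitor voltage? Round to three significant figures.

For a series RLC circuit (capacitor voltage as output), ω_n = 1/√(LC) = 1/√(1.53 mH · 14.8 nF) = 210000 rad/s.
ζ = (R/2)·√(C/L) = (218/2)·√(14.8 nF/1.53 mH) = 0.339.
Overshoot: exp(−π·0.339/√(1−0.339²)) = 0.322, i.e. 32.2%.

%OS ≈ 32.2%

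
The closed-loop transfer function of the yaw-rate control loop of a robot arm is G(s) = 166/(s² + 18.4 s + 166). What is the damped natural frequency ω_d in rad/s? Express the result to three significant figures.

ω_n = √166 = 12.9 rad/s; ζ = 18.4/(2·12.9) = 0.714.
ω_d = 12.9·√(1 − 0.714²) = 9.02 rad/s.

ω_d ≈ 9.02 rad/s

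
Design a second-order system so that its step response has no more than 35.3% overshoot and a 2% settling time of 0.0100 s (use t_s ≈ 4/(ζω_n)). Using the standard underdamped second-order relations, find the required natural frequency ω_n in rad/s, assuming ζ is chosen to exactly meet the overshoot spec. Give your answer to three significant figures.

ζ = −ln(OS)/√(π² + (ln OS)²). With OS = 0.353, ln OS = −1.041 and ζ = 1.041/3.310 = 0.315.
From t_s ≈ 4/(ζω_n): ω_n = 4/(ζ·t_s) = 4/(0.315·0.0100) = 1270 rad/s.

ω_n ≈ 1270 rad/s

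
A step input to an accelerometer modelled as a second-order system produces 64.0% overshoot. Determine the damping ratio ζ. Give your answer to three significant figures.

ζ ≈ 0.141

Inverting the overshoot relation: ζ = |ln 0.640|/√(π² + ln²0.640) = 0.141.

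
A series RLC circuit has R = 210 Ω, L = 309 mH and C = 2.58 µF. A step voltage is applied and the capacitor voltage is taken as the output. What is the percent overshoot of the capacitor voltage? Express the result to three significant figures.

%OS ≈ 36.8%

For a series RLC circuit (capacitor voltage as output), ω_n = 1/√(LC) = 1/√(309 mH · 2.58 µF) = 1120 rad/s.
ζ = (R/2)·√(C/L) = (210/2)·√(2.58 µF/309 mH) = 0.303.
Overshoot: exp(−π·0.303/√(1−0.303²)) = 0.368, i.e. 36.8%.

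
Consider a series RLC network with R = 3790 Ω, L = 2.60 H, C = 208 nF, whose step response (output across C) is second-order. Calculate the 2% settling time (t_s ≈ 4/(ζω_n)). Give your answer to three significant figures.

For a series RLC circuit (capacitor voltage as output), ω_n = 1/√(LC) = 1/√(2.60 H · 208 nF) = 1360 rad/s.
ζ = (R/2)·√(C/L) = (3790/2)·√(208 nF/2.60 H) = 0.536.
t_s ≈ 4/(ζω_n) = 0.00549 s.

t_s ≈ 0.00549 s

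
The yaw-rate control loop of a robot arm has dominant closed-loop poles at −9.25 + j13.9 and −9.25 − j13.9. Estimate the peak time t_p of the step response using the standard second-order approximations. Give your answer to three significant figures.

t_p ≈ 0.226 s

t_p = π/ω_d with ω_d = 13.9 (the imaginary part), so t_p = 0.226 s.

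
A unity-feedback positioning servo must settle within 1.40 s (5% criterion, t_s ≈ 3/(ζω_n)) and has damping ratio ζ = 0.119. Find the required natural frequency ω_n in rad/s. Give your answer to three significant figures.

ω_n ≈ 18.0 rad/s

Rearranging t_s ≈ 3/(ζω_n) gives ω_n = 3/(ζ·t_s) = 3/(0.119 × 1.40) = 18.0 rad/s.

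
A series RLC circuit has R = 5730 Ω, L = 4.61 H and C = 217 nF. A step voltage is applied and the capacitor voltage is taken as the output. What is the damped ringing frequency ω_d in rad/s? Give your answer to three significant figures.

ω_d ≈ 783 rad/s

For a series RLC circuit (capacitor voltage as output), ω_n = 1/√(LC) = 1/√(4.61 H · 217 nF) = 1000 rad/s.
ζ = (R/2)·√(C/L) = (5730/2)·√(217 nF/4.61 H) = 0.622.
ω_d = ω_n√(1−ζ²) = 783 rad/s.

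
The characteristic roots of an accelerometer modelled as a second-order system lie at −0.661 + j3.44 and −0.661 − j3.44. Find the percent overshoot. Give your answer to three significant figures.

%OS ≈ 54.7%

The poles are at −σ ± jω_d with σ = 0.661 and ω_d = 3.44, so ω_n = √(σ²+ω_d²) = 3.50 rad/s and ζ = σ/ω_n = 0.189.
Overshoot: exp(−π·0.189/√(1−0.189²)) = 0.547, i.e. 54.7%.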